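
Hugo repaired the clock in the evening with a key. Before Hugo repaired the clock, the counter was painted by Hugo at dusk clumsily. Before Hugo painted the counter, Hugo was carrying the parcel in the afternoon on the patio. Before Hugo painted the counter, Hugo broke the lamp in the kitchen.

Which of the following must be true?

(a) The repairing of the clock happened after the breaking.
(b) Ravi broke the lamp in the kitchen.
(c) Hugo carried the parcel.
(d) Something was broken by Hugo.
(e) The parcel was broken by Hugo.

(a), (c), (d)

(a) Entailed — the narrative places the breaking before the repairing.
(b) Not entailed — the passage has Hugo breaking the lamp, not Ravi.
(c) Entailed — 'carry' is an activity; 'was carrying' entails that some carrying happened, so 'carried' holds.
(d) Entailed — dropping 'in the kitchen' and generalizing the patient leaves a sub-description the original still satisfies.
(e) Not entailed — Hugo broke the lamp, not the parcel; the parcel belongs to the carrying event.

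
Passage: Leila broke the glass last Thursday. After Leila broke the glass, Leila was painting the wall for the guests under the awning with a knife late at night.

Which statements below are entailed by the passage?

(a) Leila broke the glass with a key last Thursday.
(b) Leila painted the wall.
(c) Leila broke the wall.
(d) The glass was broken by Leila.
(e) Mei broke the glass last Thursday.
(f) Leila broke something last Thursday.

(a) Not entailed — 'with a key' adds information not in the original event.
(b) Not entailed — 'was painting' is progressive on an accomplishment; it does not entail the completed 'painted'.
(c) Not entailed — Leila broke the glass, not the wall; the wall belongs to the painting event.
(d) Entailed — every conjunct here is already in the original breaking event.
(e) Not entailed — the passage has Leila breaking the glass, not Mei.
(f) Entailed — generalizing the patient leaves a sub-description the original still satisfies.

(d), (f)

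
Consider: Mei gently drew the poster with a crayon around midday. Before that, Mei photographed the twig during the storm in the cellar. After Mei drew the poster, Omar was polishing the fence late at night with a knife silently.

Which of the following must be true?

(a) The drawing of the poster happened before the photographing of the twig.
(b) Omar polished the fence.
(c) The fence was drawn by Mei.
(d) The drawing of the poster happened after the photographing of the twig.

(a) Not entailed — the narrative places the photographing before the drawing, not after.
(b) Entailed — 'polish' is an activity; 'was polishing' entails that some polishing happened, so 'polished' holds.
(c) Not entailed — Mei drew the poster, not the fence; the fence belongs to the polishing event.
(d) Entailed — the narrative places the photographing before the drawing.

(b), (d)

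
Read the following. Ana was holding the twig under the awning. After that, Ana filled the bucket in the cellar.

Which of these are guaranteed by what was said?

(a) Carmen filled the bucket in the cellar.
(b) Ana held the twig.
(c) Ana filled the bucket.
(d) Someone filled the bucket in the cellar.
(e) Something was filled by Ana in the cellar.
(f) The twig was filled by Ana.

(a) Not entailed — the passage has Ana filling the bucket, not Carmen.
(b) Entailed — 'hold' is an activity; 'was holding' entails that some holding happened, so 'held' holds.
(c) Entailed — every conjunct here is already in the original filling event.
(d) Entailed — every conjunct here is already in the original filling event.
(e) Entailed — every conjunct here is already in the original filling event.
(f) Not entailed — Ana filled the bucket, not the twig; the twig belongs to the holding event.

(b), (c), (d), (e)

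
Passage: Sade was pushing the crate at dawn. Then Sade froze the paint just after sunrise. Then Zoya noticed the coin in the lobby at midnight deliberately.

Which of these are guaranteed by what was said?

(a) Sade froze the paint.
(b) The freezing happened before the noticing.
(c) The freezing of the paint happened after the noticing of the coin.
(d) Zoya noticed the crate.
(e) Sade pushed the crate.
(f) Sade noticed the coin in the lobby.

(a), (b), (e)

(a) Entailed — this follows by dropping conjuncts from the freezing event's description.
(b) Entailed — the narrative places the freezing before the noticing.
(c) Not entailed — the narrative places the freezing before the noticing, not after.
(d) Not entailed — Zoya noticed the coin, not the crate; the crate belongs to the pushing event.
(e) Entailed — 'push' is an activity; 'was pushing' entails that some pushing happened, so 'pushed' holds.
(f) Not entailed — the passage has Zoya noticing the coin, not Sade.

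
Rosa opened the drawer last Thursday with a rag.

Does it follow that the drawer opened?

'Rosa opened the drawer' is the causative; it entails the inchoative 'the drawer opened'.

yes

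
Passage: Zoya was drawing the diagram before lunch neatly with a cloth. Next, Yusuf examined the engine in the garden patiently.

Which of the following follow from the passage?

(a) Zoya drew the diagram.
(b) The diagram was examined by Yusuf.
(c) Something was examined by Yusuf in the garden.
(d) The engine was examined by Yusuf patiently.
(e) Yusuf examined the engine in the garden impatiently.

(a) Not entailed — 'was drawing' is progressive on an accomplishment; it does not entail the completed 'drew'.
(b) Not entailed — Yusuf examined the engine, not the diagram; the diagram belongs to the drawing event.
(c) Entailed — this follows by dropping conjuncts from the examining event's description.
(d) Entailed — this follows by dropping conjuncts from the examining event's description.
(e) Not entailed — 'impatiently' adds a manner not in (and inconsistent with) the original.

(c), (d)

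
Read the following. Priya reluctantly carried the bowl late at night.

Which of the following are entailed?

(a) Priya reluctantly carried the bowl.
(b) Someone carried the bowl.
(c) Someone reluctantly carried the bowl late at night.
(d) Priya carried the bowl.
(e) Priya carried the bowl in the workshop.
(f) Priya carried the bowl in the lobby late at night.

(a) Entailed — the original entails any weakening of itself; this just drops 'late at night'.
(b) Entailed — the original entails any weakening of itself; this just drops 'late at night', 'reluctantly' and generalizes the agent.
(c) Entailed — the original entails any weakening of itself; this just generalizes the agent.
(d) Entailed — this follows by dropping conjuncts from the carrying event's description.
(e) Not entailed — 'in the workshop' adds information not in the original event.
(f) Not entailed — 'in the lobby' adds information not in the original event.

(a), (b), (c), (d)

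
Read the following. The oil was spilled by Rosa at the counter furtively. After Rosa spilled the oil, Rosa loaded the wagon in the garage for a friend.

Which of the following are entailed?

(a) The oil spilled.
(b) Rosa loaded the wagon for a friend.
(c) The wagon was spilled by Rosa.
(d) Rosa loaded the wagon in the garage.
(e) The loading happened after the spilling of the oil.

(a) Entailed — 'Rosa spilled the oil' is causative; it entails the inchoative 'the oil spilled'.
(b) Entailed — dropping 'in the garage' leaves a sub-description the original still satisfies.
(c) Not entailed — Rosa spilled the oil, not the wagon; the wagon belongs to the loading event.
(d) Entailed — this follows by dropping conjuncts from the loading event's description.
(e) Entailed — the narrative places the spilling before the loading.

(a), (b), (d), (e)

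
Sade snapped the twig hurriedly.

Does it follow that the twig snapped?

yes

'Sade snapped the twig' is the causative; it entails the inchoative 'the twig snapped'.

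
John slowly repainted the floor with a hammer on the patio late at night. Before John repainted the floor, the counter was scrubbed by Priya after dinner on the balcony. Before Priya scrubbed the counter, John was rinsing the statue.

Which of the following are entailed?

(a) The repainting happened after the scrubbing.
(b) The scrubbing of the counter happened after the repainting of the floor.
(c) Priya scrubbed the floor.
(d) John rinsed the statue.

(a) Entailed — the narrative places the scrubbing before the repainting.
(b) Not entailed — the narrative places the scrubbing before the repainting, not after.
(c) Not entailed — Priya scrubbed the counter, not the floor; the floor belongs to the repainting event.
(d) Entailed — 'rinse' is an activity; 'was rinsing' entails that some rinsing happened, so 'rinsed' holds.

(a), (d)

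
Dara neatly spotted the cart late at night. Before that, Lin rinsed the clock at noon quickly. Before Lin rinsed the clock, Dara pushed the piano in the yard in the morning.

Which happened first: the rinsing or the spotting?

the rinsing

The connectives place the rinsing before the spotting.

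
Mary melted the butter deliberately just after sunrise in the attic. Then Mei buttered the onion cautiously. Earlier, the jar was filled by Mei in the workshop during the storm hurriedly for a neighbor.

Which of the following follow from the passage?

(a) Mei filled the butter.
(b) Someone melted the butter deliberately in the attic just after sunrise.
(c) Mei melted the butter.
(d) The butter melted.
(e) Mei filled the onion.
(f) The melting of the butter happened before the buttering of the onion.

(b), (d), (f)

(a) Not entailed — Mei filled the jar, not the butter; the butter belongs to the melting event.
(b) Entailed — this follows by dropping conjuncts from the melting event's description.
(c) Not entailed — the passage has Mary melting the butter, not Mei.
(d) Entailed — 'Mary melted the butter' is causative; it entails the inchoative 'the butter melted'.
(e) Not entailed — Mei filled the jar, not the onion; the onion belongs to the buttering event.
(f) Entailed — the narrative places the melting before the buttering.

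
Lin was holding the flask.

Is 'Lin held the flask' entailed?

yes

'hold' is atelic; if Lin was holding the flask, then Lin held the flask (for some time).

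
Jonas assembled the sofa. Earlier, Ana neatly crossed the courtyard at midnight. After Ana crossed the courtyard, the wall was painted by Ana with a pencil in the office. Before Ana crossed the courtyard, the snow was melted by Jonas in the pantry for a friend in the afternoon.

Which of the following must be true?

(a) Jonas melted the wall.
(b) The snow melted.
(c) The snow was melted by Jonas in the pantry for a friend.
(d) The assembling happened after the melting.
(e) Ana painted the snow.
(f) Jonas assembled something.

(b), (c), (d), (f)

(a) Not entailed — Jonas melted the snow, not the wall; the wall belongs to the painting event.
(b) Entailed — 'Jonas melted the snow' is causative; it entails the inchoative 'the snow melted'.
(c) Entailed — every conjunct here is already in the original melting event.
(d) Entailed — the narrative places the melting before the assembling.
(e) Not entailed — Ana painted the wall, not the snow; the snow belongs to the melting event.
(f) Entailed — every conjunct here is already in the original assembling event.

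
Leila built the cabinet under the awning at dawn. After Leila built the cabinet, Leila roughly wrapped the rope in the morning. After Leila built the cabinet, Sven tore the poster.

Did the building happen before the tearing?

yes

The narrative orders the building before the tearing.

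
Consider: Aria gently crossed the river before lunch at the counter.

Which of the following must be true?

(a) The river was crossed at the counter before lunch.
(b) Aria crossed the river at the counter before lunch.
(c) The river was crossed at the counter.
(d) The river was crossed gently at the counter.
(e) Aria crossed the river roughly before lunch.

(a) Entailed — dropping 'gently' and generalizing the agent leaves a sub-description the original still satisfies.
(b) Entailed — this follows by dropping conjuncts from the crossing event's description.
(c) Entailed — every conjunct here is already in the original crossing event.
(d) Entailed — this follows by dropping conjuncts from the crossing event's description.
(e) Not entailed — 'roughly' adds a manner not in (and inconsistent with) the original.

(a), (b), (c), (d)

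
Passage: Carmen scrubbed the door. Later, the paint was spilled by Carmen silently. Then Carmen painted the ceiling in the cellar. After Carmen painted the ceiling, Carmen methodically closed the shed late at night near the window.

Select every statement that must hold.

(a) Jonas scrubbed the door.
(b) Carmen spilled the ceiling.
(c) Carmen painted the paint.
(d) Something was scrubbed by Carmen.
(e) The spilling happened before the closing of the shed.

(a) Not entailed — the passage has Carmen scrubbing the door, not Jonas.
(b) Not entailed — Carmen spilled the paint, not the ceiling; the ceiling belongs to the painting event.
(c) Not entailed — Carmen painted the ceiling, not the paint; the paint belongs to the spilling event.
(d) Entailed — generalizing the patient leaves a sub-description the original still satisfies.
(e) Entailed — the narrative places the spilling before the closing.

(d), (e)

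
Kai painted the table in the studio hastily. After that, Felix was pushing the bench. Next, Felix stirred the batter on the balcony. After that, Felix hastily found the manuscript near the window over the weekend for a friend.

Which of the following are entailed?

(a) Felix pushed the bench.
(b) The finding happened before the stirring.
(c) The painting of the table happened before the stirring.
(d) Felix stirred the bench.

(a), (c)

(a) Entailed — 'push' is an activity; 'was pushing' entails that some pushing happened, so 'pushed' holds.
(b) Not entailed — the narrative places the stirring before the finding, not after.
(c) Entailed — the narrative places the painting before the stirring.
(d) Not entailed — Felix stirred the batter, not the bench; the bench belongs to the pushing event.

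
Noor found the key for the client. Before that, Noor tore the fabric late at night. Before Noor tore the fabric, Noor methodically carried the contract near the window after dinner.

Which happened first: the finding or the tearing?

The connectives place the tearing before the finding.

the tearing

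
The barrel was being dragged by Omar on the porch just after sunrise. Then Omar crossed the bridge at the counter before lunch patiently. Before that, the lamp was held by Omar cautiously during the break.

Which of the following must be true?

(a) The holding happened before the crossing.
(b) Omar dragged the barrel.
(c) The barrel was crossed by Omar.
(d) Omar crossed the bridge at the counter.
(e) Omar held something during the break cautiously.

(a) Entailed — the narrative places the holding before the crossing.
(b) Entailed — 'drag' is an activity; 'was dragging' entails that some dragging happened, so 'dragged' holds.
(c) Not entailed — Omar crossed the bridge, not the barrel; the barrel belongs to the dragging event.
(d) Entailed — the original entails any weakening of itself; this just drops 'patiently', 'before lunch'.
(e) Entailed — generalizing the patient leaves a sub-description the original still satisfies.

(a), (b), (d), (e)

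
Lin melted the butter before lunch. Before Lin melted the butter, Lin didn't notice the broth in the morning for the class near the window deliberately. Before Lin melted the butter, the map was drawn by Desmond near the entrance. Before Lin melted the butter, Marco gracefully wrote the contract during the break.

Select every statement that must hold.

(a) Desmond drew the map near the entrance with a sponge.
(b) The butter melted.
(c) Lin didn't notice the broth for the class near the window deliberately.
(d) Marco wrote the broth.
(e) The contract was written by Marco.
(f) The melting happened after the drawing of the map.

(b), (e), (f)

(a) Not entailed — 'with a sponge' adds information not in the original event.
(b) Entailed — 'Lin melted the butter' is causative; it entails the inchoative 'the butter melted'.
(c) Not entailed — dropping 'in the morning' under negation is not valid — the original leaves open that Lin noticed the broth some other way.
(d) Not entailed — Marco wrote the contract, not the broth; the broth belongs to the noticing event.
(e) Entailed — the original entails any weakening of itself; this just drops 'gracefully', 'during the break'.
(f) Entailed — the narrative places the drawing before the melting.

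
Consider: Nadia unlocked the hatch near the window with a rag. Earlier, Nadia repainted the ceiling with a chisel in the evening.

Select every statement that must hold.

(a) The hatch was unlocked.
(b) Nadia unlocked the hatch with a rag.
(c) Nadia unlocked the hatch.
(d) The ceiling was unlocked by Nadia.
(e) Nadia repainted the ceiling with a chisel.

(a), (b), (c), (e)

(a) Entailed — the original entails any weakening of itself; this just drops 'near the window', 'with a rag' and generalizes the agent.
(b) Entailed — the original entails any weakening of itself; this just drops 'near the window'.
(c) Entailed — every conjunct here is already in the original unlocking event.
(d) Not entailed — Nadia unlocked the hatch, not the ceiling; the ceiling belongs to the repainting event.
(e) Entailed — the original entails any weakening of itself; this just drops 'in the evening'.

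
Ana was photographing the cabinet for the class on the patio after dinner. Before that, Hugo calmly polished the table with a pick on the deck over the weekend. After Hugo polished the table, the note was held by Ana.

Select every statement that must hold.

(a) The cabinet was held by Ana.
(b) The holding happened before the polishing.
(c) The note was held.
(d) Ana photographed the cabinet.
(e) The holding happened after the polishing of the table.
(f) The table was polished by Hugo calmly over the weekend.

(a) Not entailed — Ana held the note, not the cabinet; the cabinet belongs to the photographing event.
(b) Not entailed — the narrative places the polishing before the holding, not after.
(c) Entailed — this follows by dropping conjuncts from the holding event's description.
(d) Not entailed — 'was photographing' is progressive on an accomplishment; it does not entail the completed 'photographed'.
(e) Entailed — the narrative places the polishing before the holding.
(f) Entailed — the original entails any weakening of itself; this just drops 'on the deck', 'with a pick'.

(c), (e), (f)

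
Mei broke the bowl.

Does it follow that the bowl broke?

yes

'Mei broke the bowl' is the causative; it entails the inchoative 'the bowl broke'.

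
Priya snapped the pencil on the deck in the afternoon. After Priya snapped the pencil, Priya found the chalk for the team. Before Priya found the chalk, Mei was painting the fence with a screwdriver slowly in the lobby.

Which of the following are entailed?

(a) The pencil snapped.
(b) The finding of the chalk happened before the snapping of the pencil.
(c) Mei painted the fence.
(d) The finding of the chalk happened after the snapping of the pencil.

(a) Entailed — 'Priya snapped the pencil' is causative; it entails the inchoative 'the pencil snapped'.
(b) Not entailed — the narrative places the snapping before the finding, not after.
(c) Not entailed — 'was painting' is progressive on an accomplishment; it does not entail the completed 'painted'.
(d) Entailed — the narrative places the snapping before the finding.

(a), (d)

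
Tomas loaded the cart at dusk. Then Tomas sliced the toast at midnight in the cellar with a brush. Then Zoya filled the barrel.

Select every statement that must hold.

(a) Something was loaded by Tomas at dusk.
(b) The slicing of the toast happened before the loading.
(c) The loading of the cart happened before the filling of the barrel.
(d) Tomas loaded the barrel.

(a) Entailed — generalizing the patient leaves a sub-description the original still satisfies.
(b) Not entailed — the narrative places the loading before the slicing, not after.
(c) Entailed — the narrative places the loading before the filling.
(d) Not entailed — Tomas loaded the cart, not the barrel; the barrel belongs to the filling event.

(a), (c)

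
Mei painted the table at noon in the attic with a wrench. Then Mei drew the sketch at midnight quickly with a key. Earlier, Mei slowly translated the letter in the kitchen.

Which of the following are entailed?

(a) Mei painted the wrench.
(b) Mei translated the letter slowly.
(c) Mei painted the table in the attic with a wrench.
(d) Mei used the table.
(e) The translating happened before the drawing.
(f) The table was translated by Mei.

(b), (c), (e)

(a) Not entailed — the wrench is the instrument, not what was painted.
(b) Entailed — the original entails any weakening of itself; this just drops 'in the kitchen'.
(c) Entailed — every conjunct here is already in the original painting event.
(d) Not entailed — the table is the patient, not an instrument — Mei used a wrench.
(e) Entailed — the narrative places the translating before the drawing.
(f) Not entailed — Mei translated the letter, not the table; the table belongs to the painting event.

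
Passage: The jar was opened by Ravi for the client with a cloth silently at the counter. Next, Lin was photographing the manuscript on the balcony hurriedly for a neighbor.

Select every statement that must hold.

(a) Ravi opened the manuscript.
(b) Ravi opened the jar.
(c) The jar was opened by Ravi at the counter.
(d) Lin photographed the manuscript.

(a) Not entailed — Ravi opened the jar, not the manuscript; the manuscript belongs to the photographing event.
(b) Entailed — this follows by dropping conjuncts from the opening event's description.
(c) Entailed — dropping 'for the client', 'with a cloth', 'silently' leaves a sub-description the original still satisfies.
(d) Not entailed — 'was photographing' is progressive on an accomplishment; it does not entail the completed 'photographed'.

(b), (c)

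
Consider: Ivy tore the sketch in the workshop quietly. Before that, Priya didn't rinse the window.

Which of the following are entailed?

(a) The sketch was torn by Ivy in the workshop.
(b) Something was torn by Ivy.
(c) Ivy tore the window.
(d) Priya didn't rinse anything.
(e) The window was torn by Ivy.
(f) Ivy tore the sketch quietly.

(a) Entailed — every conjunct here is already in the original tearing event.
(b) Entailed — every conjunct here is already in the original tearing event.
(c) Not entailed — Ivy tore the sketch, not the window; the window belongs to the rinsing event.
(d) Not entailed — the original only denies this specific event; Priya may have rinsed something else.
(e) Not entailed — Ivy tore the sketch, not the window; the window belongs to the rinsing event.
(f) Entailed — the original entails any weakening of itself; this just drops 'in the workshop'.

(a), (b), (f)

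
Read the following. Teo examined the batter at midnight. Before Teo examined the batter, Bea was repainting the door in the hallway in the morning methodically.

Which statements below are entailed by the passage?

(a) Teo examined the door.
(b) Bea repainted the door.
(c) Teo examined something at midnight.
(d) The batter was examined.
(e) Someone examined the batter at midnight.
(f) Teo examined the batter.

(c), (d), (e), (f)

(a) Not entailed — Teo examined the batter, not the door; the door belongs to the repainting event.
(b) Not entailed — 'was repainting' is progressive on an accomplishment; it does not entail the completed 'repainted'.
(c) Entailed — generalizing the patient leaves a sub-description the original still satisfies.
(d) Entailed — every conjunct here is already in the original examining event.
(e) Entailed — every conjunct here is already in the original examining event.
(f) Entailed — the original entails any weakening of itself; this just drops 'at midnight'.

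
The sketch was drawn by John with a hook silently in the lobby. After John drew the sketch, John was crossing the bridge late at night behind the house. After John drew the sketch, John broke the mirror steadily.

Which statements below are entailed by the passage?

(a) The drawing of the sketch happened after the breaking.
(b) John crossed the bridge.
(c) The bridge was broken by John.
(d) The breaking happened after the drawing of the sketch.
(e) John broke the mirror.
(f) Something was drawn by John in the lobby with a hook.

(a) Not entailed — the narrative places the drawing before the breaking, not after.
(b) Not entailed — 'was crossing' is progressive on an accomplishment; it does not entail the completed 'crossed'.
(c) Not entailed — John broke the mirror, not the bridge; the bridge belongs to the crossing event.
(d) Entailed — the narrative places the drawing before the breaking.
(e) Entailed — this follows by dropping conjuncts from the breaking event's description.
(f) Entailed — dropping 'silently' and generalizing the patient leaves a sub-description the original still satisfies.

(d), (e), (f)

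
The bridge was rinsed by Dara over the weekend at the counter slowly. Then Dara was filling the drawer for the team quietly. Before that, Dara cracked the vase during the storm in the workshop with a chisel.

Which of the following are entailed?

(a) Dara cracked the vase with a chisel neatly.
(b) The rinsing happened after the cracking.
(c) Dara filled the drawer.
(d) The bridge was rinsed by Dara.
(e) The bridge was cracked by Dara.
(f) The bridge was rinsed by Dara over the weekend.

(a) Not entailed — 'neatly' adds information not in the original event.
(b) Not entailed — the narrative doesn't order the cracking relative to the rinsing.
(c) Not entailed — 'was filling' is progressive on an accomplishment; it does not entail the completed 'filled'.
(d) Entailed — this follows by dropping conjuncts from the rinsing event's description.
(e) Not entailed — Dara cracked the vase, not the bridge; the bridge belongs to the rinsing event.
(f) Entailed — the original entails any weakening of itself; this just drops 'at the counter', 'slowly'.

(d), (f)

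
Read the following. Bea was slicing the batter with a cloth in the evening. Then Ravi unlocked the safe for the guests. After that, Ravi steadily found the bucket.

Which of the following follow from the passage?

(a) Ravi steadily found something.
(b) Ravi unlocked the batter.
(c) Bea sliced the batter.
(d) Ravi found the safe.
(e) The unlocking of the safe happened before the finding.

(a), (e)

(a) Entailed — this follows by dropping conjuncts from the finding event's description.
(b) Not entailed — Ravi unlocked the safe, not the batter; the batter belongs to the slicing event.
(c) Not entailed — 'was slicing' is progressive on an accomplishment; it does not entail the completed 'sliced'.
(d) Not entailed — Ravi found the bucket, not the safe; the safe belongs to the unlocking event.
(e) Entailed — the narrative places the unlocking before the finding.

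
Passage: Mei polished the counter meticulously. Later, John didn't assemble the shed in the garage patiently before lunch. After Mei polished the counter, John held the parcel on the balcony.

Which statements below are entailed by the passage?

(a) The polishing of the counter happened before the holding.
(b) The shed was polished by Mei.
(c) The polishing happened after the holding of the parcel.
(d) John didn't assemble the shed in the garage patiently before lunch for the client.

(a), (d)

(a) Entailed — the narrative places the polishing before the holding.
(b) Not entailed — Mei polished the counter, not the shed; the shed belongs to the assembling event.
(c) Not entailed — the narrative places the polishing before the holding, not after.
(d) Entailed — under negation, adding a further restriction is entailed: if no such assembling event occurred, none occurred for the client either.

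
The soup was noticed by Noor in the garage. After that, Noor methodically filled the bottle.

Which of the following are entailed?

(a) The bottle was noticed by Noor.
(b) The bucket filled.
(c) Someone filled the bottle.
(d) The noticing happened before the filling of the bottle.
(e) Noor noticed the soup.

(a) Not entailed — Noor noticed the soup, not the bottle; the bottle belongs to the filling event.
(b) Not entailed — the bottle is what filled, not the bucket.
(c) Entailed — every conjunct here is already in the original filling event.
(d) Entailed — the narrative places the noticing before the filling.
(e) Entailed — the original entails any weakening of itself; this just drops 'in the garage'.

(c), (d), (e)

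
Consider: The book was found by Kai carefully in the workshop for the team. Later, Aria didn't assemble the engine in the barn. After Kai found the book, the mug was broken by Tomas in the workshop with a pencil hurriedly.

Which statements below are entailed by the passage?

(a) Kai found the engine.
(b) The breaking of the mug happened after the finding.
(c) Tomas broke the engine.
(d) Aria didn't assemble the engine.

(a) Not entailed — Kai found the book, not the engine; the engine belongs to the assembling event.
(b) Entailed — the narrative places the finding before the breaking.
(c) Not entailed — Tomas broke the mug, not the engine; the engine belongs to the assembling event.
(d) Not entailed — dropping 'in the barn' under negation is not valid — the original leaves open that Aria assembled the engine some other way.

(b)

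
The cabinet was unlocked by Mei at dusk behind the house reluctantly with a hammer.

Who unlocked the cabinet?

Mei

'Mei' marks the agent of the unlocking event.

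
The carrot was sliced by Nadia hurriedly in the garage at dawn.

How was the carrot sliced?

'hurriedly' marks the manner of the slicing event.

hurriedly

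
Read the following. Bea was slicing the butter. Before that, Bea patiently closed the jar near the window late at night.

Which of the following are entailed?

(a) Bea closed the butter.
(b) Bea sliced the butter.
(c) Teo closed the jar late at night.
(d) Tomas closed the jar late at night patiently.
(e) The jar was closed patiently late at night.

(a) Not entailed — Bea closed the jar, not the butter; the butter belongs to the slicing event.
(b) Not entailed — 'was slicing' is progressive on an accomplishment; it does not entail the completed 'sliced'.
(c) Not entailed — the passage has Bea closing the jar, not Teo.
(d) Not entailed — the passage has Bea closing the jar, not Tomas.
(e) Entailed — this follows by dropping conjuncts from the closing event's description.

(e)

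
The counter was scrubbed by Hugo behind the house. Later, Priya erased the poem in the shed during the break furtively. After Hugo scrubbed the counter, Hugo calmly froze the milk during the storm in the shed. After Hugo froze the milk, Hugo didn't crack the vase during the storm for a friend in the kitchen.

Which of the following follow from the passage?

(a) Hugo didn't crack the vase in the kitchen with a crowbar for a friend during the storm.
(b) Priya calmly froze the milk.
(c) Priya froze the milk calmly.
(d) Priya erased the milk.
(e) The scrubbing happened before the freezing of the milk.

(a), (e)

(a) Entailed — under negation, adding a further restriction is entailed: if no such cracking event occurred, none occurred with a crowbar either.
(b) Not entailed — the passage has Hugo freezing the milk, not Priya.
(c) Not entailed — the passage has Hugo freezing the milk, not Priya.
(d) Not entailed — Priya erased the poem, not the milk; the milk belongs to the freezing event.
(e) Entailed — the narrative places the scrubbing before the freezing.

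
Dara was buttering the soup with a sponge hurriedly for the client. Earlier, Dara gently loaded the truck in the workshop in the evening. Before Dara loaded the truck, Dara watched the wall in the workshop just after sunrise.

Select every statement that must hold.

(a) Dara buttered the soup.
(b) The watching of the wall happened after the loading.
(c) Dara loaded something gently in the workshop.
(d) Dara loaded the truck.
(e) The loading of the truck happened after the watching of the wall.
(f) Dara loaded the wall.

(c), (d), (e)

(a) Not entailed — 'was buttering' is progressive on an accomplishment; it does not entail the completed 'buttered'.
(b) Not entailed — the narrative places the watching before the loading, not after.
(c) Entailed — dropping 'in the evening' and generalizing the patient leaves a sub-description the original still satisfies.
(d) Entailed — this follows by dropping conjuncts from the loading event's description.
(e) Entailed — the narrative places the watching before the loading.
(f) Not entailed — Dara loaded the truck, not the wall; the wall belongs to the watching event.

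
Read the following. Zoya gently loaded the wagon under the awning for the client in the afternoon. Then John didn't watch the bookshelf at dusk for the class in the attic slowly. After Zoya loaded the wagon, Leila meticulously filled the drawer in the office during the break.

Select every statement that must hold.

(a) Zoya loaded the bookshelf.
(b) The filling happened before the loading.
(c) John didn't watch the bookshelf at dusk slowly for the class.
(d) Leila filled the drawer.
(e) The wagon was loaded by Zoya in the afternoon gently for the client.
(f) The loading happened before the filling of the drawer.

(a) Not entailed — Zoya loaded the wagon, not the bookshelf; the bookshelf belongs to the watching event.
(b) Not entailed — the narrative places the loading before the filling, not after.
(c) Not entailed — dropping 'in the attic' under negation is not valid — the original leaves open that John watched the bookshelf some other way.
(d) Entailed — the original entails any weakening of itself; this just drops 'during the break', 'in the office', 'meticulously'.
(e) Entailed — the original entails any weakening of itself; this just drops 'under the awning'.
(f) Entailed — the narrative places the loading before the filling.

(d), (e), (f)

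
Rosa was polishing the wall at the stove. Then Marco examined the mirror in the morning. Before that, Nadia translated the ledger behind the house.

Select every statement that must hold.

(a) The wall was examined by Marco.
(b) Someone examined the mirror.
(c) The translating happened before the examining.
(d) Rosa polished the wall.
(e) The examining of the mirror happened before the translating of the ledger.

(a) Not entailed — Marco examined the mirror, not the wall; the wall belongs to the polishing event.
(b) Entailed — every conjunct here is already in the original examining event.
(c) Entailed — the narrative places the translating before the examining.
(d) Entailed — 'polish' is an activity; 'was polishing' entails that some polishing happened, so 'polished' holds.
(e) Not entailed — the narrative places the translating before the examining, not after.

(b), (c), (d)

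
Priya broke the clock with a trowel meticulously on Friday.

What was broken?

the clock

'the clock' marks the patient of the breaking event.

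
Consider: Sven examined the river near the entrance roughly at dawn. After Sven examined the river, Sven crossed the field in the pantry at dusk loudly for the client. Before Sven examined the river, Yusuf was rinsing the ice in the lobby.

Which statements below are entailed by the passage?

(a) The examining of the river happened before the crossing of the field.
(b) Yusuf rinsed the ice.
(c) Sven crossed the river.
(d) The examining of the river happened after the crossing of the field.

(a), (b)

(a) Entailed — the narrative places the examining before the crossing.
(b) Entailed — 'rinse' is an activity; 'was rinsing' entails that some rinsing happened, so 'rinsed' holds.
(c) Not entailed — Sven crossed the field, not the river; the river belongs to the examining event.
(d) Not entailed — the narrative places the examining before the crossing, not after.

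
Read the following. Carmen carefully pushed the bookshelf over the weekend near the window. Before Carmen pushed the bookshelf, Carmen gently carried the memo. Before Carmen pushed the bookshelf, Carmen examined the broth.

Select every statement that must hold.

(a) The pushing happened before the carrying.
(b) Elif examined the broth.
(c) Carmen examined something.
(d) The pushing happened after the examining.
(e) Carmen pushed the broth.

(c), (d)

(a) Not entailed — the narrative places the carrying before the pushing, not after.
(b) Not entailed — the passage has Carmen examining the broth, not Elif.
(c) Entailed — generalizing the patient leaves a sub-description the original still satisfies.
(d) Entailed — the narrative places the examining before the pushing.
(e) Not entailed — Carmen pushed the bookshelf, not the broth; the broth belongs to the examining event.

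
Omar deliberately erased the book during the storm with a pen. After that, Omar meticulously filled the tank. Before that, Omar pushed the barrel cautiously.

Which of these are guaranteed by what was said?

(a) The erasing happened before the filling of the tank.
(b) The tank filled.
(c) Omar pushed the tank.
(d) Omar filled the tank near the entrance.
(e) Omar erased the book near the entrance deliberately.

(a), (b)

(a) Entailed — the narrative places the erasing before the filling.
(b) Entailed — 'Omar filled the tank' is causative; it entails the inchoative 'the tank filled'.
(c) Not entailed — Omar pushed the barrel, not the tank; the tank belongs to the filling event.
(d) Not entailed — 'near the entrance' adds information not in the original event.
(e) Not entailed — 'near the entrance' adds information not in the original event.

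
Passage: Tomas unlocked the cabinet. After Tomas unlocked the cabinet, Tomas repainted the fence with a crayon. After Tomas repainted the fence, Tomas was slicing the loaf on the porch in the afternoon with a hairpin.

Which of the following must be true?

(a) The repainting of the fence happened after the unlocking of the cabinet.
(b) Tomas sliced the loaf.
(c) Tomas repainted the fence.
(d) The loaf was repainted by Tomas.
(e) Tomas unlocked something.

(a) Entailed — the narrative places the unlocking before the repainting.
(b) Not entailed — 'was slicing' is progressive on an accomplishment; it does not entail the completed 'sliced'.
(c) Entailed — the original entails any weakening of itself; this just drops 'with a crayon'.
(d) Not entailed — Tomas repainted the fence, not the loaf; the loaf belongs to the slicing event.
(e) Entailed — generalizing the patient leaves a sub-description the original still satisfies.

(a), (c), (e)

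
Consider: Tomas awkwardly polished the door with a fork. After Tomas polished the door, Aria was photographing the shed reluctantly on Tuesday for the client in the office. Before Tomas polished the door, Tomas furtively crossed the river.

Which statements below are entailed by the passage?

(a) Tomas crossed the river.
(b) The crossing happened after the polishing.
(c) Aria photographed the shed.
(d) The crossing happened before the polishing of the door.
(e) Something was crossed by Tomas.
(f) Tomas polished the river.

(a), (d), (e)

(a) Entailed — every conjunct here is already in the original crossing event.
(b) Not entailed — the narrative places the crossing before the polishing, not after.
(c) Not entailed — 'was photographing' is progressive on an accomplishment; it does not entail the completed 'photographed'.
(d) Entailed — the narrative places the crossing before the polishing.
(e) Entailed — the original entails any weakening of itself; this just drops 'furtively' and generalizes the patient.
(f) Not entailed — Tomas polished the door, not the river; the river belongs to the crossing event.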